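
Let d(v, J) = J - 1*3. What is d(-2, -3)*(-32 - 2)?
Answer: 204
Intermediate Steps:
d(v, J) = -3 + J (d(v, J) = J - 3 = -3 + J)
d(-2, -3)*(-32 - 2) = (-3 - 3)*(-32 - 2) = -6*(-34) = 204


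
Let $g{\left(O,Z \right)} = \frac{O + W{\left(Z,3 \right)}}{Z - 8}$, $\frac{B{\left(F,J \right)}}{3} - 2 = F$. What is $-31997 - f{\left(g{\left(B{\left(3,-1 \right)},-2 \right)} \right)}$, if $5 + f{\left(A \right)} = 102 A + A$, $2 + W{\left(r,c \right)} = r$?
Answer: $- \frac{318787}{10} \approx -31879.0$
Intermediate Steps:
$B{\left(F,J \right)} = 6 + 3 F$
$W{\left(r,c \right)} = -2 + r$
$g{\left(O,Z \right)} = \frac{-2 + O + Z}{-8 + Z}$ ($g{\left(O,Z \right)} = \frac{O + \left(-2 + Z\right)}{Z - 8} = \frac{-2 + O + Z}{-8 + Z}$)
$f{\left(A \right)} = -5 + 103 A$ ($f{\left(A \right)} = -5 + \left(102 A + A\right) = -5 + 103 A$)
$-31997 - f{\left(g{\left(B{\left(3,-1 \right)},-2 \right)} \right)} = -31997 - \left(-5 + 103 \frac{-2 + \left(6 + 3 \cdot 3\right) - 2}{-8 - 2}\right) = -31997 - \left(-5 + 103 \frac{-2 + \left(6 + 9\right) - 2}{-10}\right) = -31997 - \left(-5 + 103 \left(- \frac{-2 + 15 - 2}{10}\right)\right) = -31997 - \left(-5 + 103 \left(\left(- \frac{1}{10}\right) 11\right)\right) = -31997 - \left(-5 + 103 \left(- \frac{11}{10}\right)\right) = -31997 - \left(-5 - \frac{1133}{10}\right) = -31997 - - \frac{1183}{10} = -31997 + \frac{1183}{10} = - \frac{318787}{10}$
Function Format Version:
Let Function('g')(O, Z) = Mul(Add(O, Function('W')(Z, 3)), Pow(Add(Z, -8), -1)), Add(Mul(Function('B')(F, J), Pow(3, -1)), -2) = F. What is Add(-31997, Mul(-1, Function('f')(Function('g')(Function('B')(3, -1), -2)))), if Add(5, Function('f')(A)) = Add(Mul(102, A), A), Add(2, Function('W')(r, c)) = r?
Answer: Rational(-318787, 10) ≈ -31879.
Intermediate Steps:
Function('B')(F, J) = Add(6, Mul(3, F))
Function('W')(r, c) = Add(-2, r)
Function('g')(O, Z) = Mul(Pow(Add(-8, Z), -1), Add(-2, O, Z)) (Function('g')(O, Z) = Mul(Add(O, Add(-2, Z)), Pow(Add(Z, -8), -1)) = Mul(Add(-2, O, Z), Pow(Add(-8, Z), -1)) = Mul(Pow(Add(-8, Z), -1), Add(-2, O, Z)))
Function('f')(A) = Add(-5, Mul(103, A)) (Function('f')(A) = Add(-5, Add(Mul(102, A), A)) = Add(-5, Mul(103, A)))
Add(-31997, Mul(-1, Function('f')(Function('g')(Function('B')(3, -1), -2)))) = Add(-31997, Mul(-1, Add(-5, Mul(103, Mul(Pow(Add(-8, -2), -1), Add(-2, Add(6, Mul(3, 3)), -2)))))) = Add(-31997, Mul(-1, Add(-5, Mul(103, Mul(Pow(-10, -1), Add(-2, Add(6, 9), -2)))))) = Add(-31997, Mul(-1, Add(-5, Mul(103, Mul(Rational(-1, 10), Add(-2, 15, -2)))))) = Add(-31997, Mul(-1, Add(-5, Mul(103, Mul(Rational(-1, 10), 11))))) = Add(-31997, Mul(-1, Add(-5, Mul(103, Rational(-11, 10))))) = Add(-31997, Mul(-1, Add(-5, Rational(-1133, 10)))) = Add(-31997, Mul(-1, Rational(-1183, 10))) = Add(-31997, Rational(1183, 10)) = Rational(-318787, 10)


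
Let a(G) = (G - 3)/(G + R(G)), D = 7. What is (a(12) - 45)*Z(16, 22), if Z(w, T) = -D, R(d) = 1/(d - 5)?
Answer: 26334/85 ≈ 309.81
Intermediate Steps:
R(d) = 1/(-5 + d)
a(G) = (-3 + G)/(G + 1/(-5 + G)) (a(G) = (G - 3)/(G + 1/(-5 + G)) = (-3 + G)/(G + 1/(-5 + G)))
Z(w, T) = -7 (Z(w, T) = -1*7 = -7)
(a(12) - 45)*Z(16, 22) = ((-5 + 12)*(-3 + 12)/(1 + 12*(-5 + 12)) - 45)*(-7) = (7*9/(1 + 12*7) - 45)*(-7) = (7*9/(1 + 84) - 45)*(-7) = (7*9/85 - 45)*(-7) = ((1/85)*7*9 - 45)*(-7) = (63/85 - 45)*(-7) = -3762/85*(-7) = 26334/85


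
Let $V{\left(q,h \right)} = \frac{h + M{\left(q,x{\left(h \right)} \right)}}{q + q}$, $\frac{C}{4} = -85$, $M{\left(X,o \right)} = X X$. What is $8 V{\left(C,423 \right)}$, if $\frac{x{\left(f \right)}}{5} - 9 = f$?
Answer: $- \frac{116023}{85} \approx -1365.0$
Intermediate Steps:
$x{\left(f \right)} = 45 + 5 f$
$M{\left(X,o \right)} = X^{2}$
$C = -340$ ($C = 4 \left(-85\right) = -340$)
$V{\left(q,h \right)} = \frac{h + q^{2}}{2 q}$ ($V{\left(q,h \right)} = \frac{h + q^{2}}{q + q} = \frac{h + q^{2}}{2 q}$)
$8 V{\left(C,423 \right)} = 8 \frac{423 + \left(-340\right)^{2}}{2 \left(-340\right)} = 8 \cdot \frac{1}{2} \left(- \frac{1}{340}\right) \left(423 + 115600\right) = 8 \cdot \frac{1}{2} \left(- \frac{1}{340}\right) 116023 = 8 \left(- \frac{116023}{680}\right) = - \frac{116023}{85}$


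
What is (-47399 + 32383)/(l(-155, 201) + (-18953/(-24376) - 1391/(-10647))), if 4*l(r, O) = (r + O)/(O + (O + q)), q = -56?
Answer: -4714699534272/295582775 ≈ -15951.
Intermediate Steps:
l(r, O) = (O + r)/(4*(-56 + 2*O)) (l(r, O) = ((r + O)/(O + (O - 56)))/4 = ((O + r)/(O + (-56 + O)))/4 = ((O + r)/(-56 + 2*O))/4 = (O + r)/(4*(-56 + 2*O)))
(-47399 + 32383)/(l(-155, 201) + (-18953/(-24376) - 1391/(-10647))) = (-47399 + 32383)/((201 - 155)/(8*(-28 + 201)) + (-18953/(-24376) - 1391/(-10647))) = -15016/((1/8)*46/173 + (-18953*(-1/24376) - 1391*(-1/10647))) = -15016/((1/8)*(1/173)*46 + (1723/2216 + 107/819)) = -15016/(23/692 + 1648249/1814904) = -15016/295582775/313978392 = -15016*313978392/295582775 = -4714699534272/295582775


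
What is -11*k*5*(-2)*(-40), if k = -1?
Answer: 4400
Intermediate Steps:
-11*k*5*(-2)*(-40) = -11*(-1*5)*(-2)*(-40) = -(-55)*(-2)*(-40) = -11*10*(-40) = -110*(-40) = 4400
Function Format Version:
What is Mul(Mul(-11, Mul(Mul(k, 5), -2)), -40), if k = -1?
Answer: 4400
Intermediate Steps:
Mul(Mul(-11, Mul(Mul(k, 5), -2)), -40) = Mul(Mul(-11, Mul(Mul(-1, 5), -2)), -40) = Mul(Mul(-11, Mul(-5, -2)), -40) = Mul(Mul(-11, 10), -40) = Mul(-110, -40) = 4400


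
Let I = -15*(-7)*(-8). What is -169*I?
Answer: 141960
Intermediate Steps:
I = -840 (I = 105*(-8) = -840)
-169*I = -169*(-840) = 141960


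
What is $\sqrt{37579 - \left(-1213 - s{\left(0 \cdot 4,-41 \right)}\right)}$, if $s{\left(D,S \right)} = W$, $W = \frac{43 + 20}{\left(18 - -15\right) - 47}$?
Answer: $\frac{5 \sqrt{6206}}{2} \approx 196.95$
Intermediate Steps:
$W = - \frac{9}{2}$ ($W = \frac{63}{\left(18 + 15\right) - 47} = \frac{63}{33 - 47} = \frac{63}{-14} = 63 \left(- \frac{1}{14}\right) = - \frac{9}{2} \approx -4.5$)
$s{\left(D,S \right)} = - \frac{9}{2}$
$\sqrt{37579 - \left(-1213 - s{\left(0 \cdot 4,-41 \right)}\right)} = \sqrt{37579 + \left(\left(- \frac{9}{2} + 6486\right) - 5273\right)} = \sqrt{37579 + \left(\frac{12963}{2} - 5273\right)} = \sqrt{37579 + \frac{2417}{2}} = \sqrt{\frac{77575}{2}} = \frac{5 \sqrt{6206}}{2}$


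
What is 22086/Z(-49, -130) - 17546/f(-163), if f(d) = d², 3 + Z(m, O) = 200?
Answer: 583346372/5234093 ≈ 111.45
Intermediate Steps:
Z(m, O) = 197 (Z(m, O) = -3 + 200 = 197)
22086/Z(-49, -130) - 17546/f(-163) = 22086/197 - 17546/((-163)²) = 22086*(1/197) - 17546/26569 = 22086/197 - 17546*1/26569 = 22086/197 - 17546/26569 = 583346372/5234093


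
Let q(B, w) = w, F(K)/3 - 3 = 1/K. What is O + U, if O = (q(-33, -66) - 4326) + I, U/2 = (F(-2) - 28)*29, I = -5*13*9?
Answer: -6166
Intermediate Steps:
F(K) = 9 + 3/K (F(K) = 9 + 3*(1/K) = 9 + 3/K)
I = -585 (I = -65*9 = -585)
U = -1189 (U = 2*(((9 + 3/(-2)) - 28)*29) = 2*(((9 + 3*(-1/2)) - 28)*29) = 2*(((9 - 3/2) - 28)*29) = 2*((15/2 - 28)*29) = 2*(-41/2*29) = 2*(-1189/2) = -1189)
O = -4977 (O = (-66 - 4326) - 585 = -4392 - 585 = -4977)
O + U = -4977 - 1189 = -6166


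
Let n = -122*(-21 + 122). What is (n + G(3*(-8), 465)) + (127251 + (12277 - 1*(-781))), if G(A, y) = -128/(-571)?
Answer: 73080705/571 ≈ 1.2799e+5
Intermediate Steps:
G(A, y) = 128/571 (G(A, y) = -128*(-1/571) = 128/571)
n = -12322 (n = -122*101 = -12322)
(n + G(3*(-8), 465)) + (127251 + (12277 - 1*(-781))) = (-12322 + 128/571) + (127251 + (12277 - 1*(-781))) = -7035734/571 + (127251 + (12277 + 781)) = -7035734/571 + (127251 + 13058) = -7035734/571 + 140309 = 73080705/571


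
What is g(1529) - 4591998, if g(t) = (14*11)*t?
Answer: -4356532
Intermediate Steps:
g(t) = 154*t
g(1529) - 4591998 = 154*1529 - 4591998 = 235466 - 4591998 = -4356532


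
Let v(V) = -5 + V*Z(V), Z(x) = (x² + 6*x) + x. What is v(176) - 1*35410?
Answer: 5633193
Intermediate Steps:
Z(x) = x² + 7*x
v(V) = -5 + V²*(7 + V) (v(V) = -5 + V*(V*(7 + V)) = -5 + V²*(7 + V))
v(176) - 1*35410 = (-5 + 176²*(7 + 176)) - 1*35410 = (-5 + 30976*183) - 35410 = (-5 + 5668608) - 35410 = 5668603 - 35410 = 5633193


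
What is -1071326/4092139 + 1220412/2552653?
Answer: 2259372013390/10445810894767 ≈ 0.21629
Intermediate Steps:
-1071326/4092139 + 1220412/2552653 = 2259372013390/10445810894767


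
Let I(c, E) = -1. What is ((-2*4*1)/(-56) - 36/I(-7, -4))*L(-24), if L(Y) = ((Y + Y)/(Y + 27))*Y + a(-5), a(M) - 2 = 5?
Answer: 98923/7 ≈ 14132.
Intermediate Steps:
a(M) = 7 (a(M) = 2 + 5 = 7)
L(Y) = 7 + 2*Y**2/(27 + Y) (L(Y) = ((Y + Y)/(Y + 27))*Y + 7 = ((2*Y)/(27 + Y))*Y + 7 = (2*Y/(27 + Y))*Y + 7 = 2*Y**2/(27 + Y) + 7 = 7 + 2*Y**2/(27 + Y))
((-2*4*1)/(-56) - 36/I(-7, -4))*L(-24) = ((-2*4*1)/(-56) - 36/(-1))*((189 + 2*(-24)**2 + 7*(-24))/(27 - 24)) = (-8*1*(-1/56) - 36*(-1))*((189 + 2*576 - 168)/3) = (-8*(-1/56) + 36)*((189 + 1152 - 168)/3) = (1/7 + 36)*((1/3)*1173) = (253/7)*391 = 98923/7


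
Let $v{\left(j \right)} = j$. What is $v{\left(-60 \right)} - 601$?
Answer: $-661$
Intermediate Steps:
$v{\left(-60 \right)} - 601 = -60 - 601 = -661$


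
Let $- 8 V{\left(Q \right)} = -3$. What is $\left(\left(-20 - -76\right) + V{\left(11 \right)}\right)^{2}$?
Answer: $\frac{203401}{64} \approx 3178.1$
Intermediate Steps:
$V{\left(Q \right)} = \frac{3}{8}$ ($V{\left(Q \right)} = \left(- \frac{1}{8}\right) \left(-3\right) = \frac{3}{8}$)
$\left(\left(-20 - -76\right) + V{\left(11 \right)}\right)^{2} = \left(\left(-20 - -76\right) + \frac{3}{8}\right)^{2} = \left(\left(-20 + 76\right) + \frac{3}{8}\right)^{2} = \left(56 + \frac{3}{8}\right)^{2} = \left(\frac{451}{8}\right)^{2} = \frac{203401}{64}$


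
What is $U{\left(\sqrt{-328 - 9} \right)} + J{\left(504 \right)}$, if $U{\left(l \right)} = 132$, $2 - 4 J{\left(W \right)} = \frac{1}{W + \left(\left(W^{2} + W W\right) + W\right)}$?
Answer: $\frac{269791199}{2036160} \approx 132.5$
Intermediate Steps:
$J{\left(W \right)} = \frac{1}{2} - \frac{1}{4 \left(2 W + 2 W^{2}\right)}$ ($J{\left(W \right)} = \frac{1}{2} - \frac{1}{4 \left(W + \left(\left(W^{2} + W W\right) + W\right)\right)} = \frac{1}{2} - \frac{1}{4 \left(W + \left(\left(W^{2} + W^{2}\right) + W\right)\right)} = \frac{1}{2} - \frac{1}{4 \left(W + \left(2 W^{2} + W\right)\right)} = \frac{1}{2} - \frac{1}{4 \left(W + \left(W + 2 W^{2}\right)\right)} = \frac{1}{2} - \frac{1}{4 \left(2 W + 2 W^{2}\right)}$)
$U{\left(\sqrt{-328 - 9} \right)} + J{\left(504 \right)} = 132 + \frac{-1 + 4 \cdot 504 + 4 \cdot 504^{2}}{8 \cdot 504 \left(1 + 504\right)} = 132 + \frac{1}{8} \cdot \frac{1}{504} \cdot \frac{1}{505} \left(-1 + 2016 + 4 \cdot 254016\right) = 132 + \frac{1}{8} \cdot \frac{1}{504} \cdot \frac{1}{505} \left(-1 + 2016 + 1016064\right) = 132 + \frac{1}{8} \cdot \frac{1}{504} \cdot \frac{1}{505} \cdot 1018079 = 132 + \frac{1018079}{2036160} = \frac{269791199}{2036160}$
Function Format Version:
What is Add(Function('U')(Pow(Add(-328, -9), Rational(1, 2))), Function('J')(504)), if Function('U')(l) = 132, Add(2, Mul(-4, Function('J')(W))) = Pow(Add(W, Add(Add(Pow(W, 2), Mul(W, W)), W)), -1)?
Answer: Rational(269791199, 2036160) ≈ 132.50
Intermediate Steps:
Function('J')(W) = Add(Rational(1, 2), Mul(Rational(-1, 4), Pow(Add(Mul(2, W), Mul(2, Pow(W, 2))), -1))) (Function('J')(W) = Add(Rational(1, 2), Mul(Rational(-1, 4), Pow(Add(W, Add(Add(Pow(W, 2), Mul(W, W)), W)), -1))) = Add(Rational(1, 2), Mul(Rational(-1, 4), Pow(Add(W, Add(Add(Pow(W, 2), Pow(W, 2)), W)), -1))) = Add(Rational(1, 2), Mul(Rational(-1, 4), Pow(Add(W, Add(Mul(2, Pow(W, 2)), W)), -1))) = Add(Rational(1, 2), Mul(Rational(-1, 4), Pow(Add(W, Add(W, Mul(2, Pow(W, 2)))), -1))) = Add(Rational(1, 2), Mul(Rational(-1, 4), Pow(Add(Mul(2, W), Mul(2, Pow(W, 2))), -1))))
Add(Function('U')(Pow(Add(-328, -9), Rational(1, 2))), Function('J')(504)) = Add(132, Mul(Rational(1, 8), Pow(504, -1), Pow(Add(1, 504), -1), Add(-1, Mul(4, 504), Mul(4, Pow(504, 2))))) = Add(132, Mul(Rational(1, 8), Rational(1, 504), Pow(505, -1), Add(-1, 2016, Mul(4, 254016)))) = Add(132, Mul(Rational(1, 8), Rational(1, 504), Rational(1, 505), Add(-1, 2016, 1016064))) = Add(132, Mul(Rational(1, 8), Rational(1, 504), Rational(1, 505), 1018079)) = Add(132, Rational(1018079, 2036160)) = Rational(269791199, 2036160)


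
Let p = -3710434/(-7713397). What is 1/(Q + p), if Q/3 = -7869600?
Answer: -7713397/182104043383166 ≈ -4.2357e-8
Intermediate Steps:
Q = -23608800 (Q = 3*(-7869600) = -23608800)
p = 3710434/7713397 (p = -3710434*(-1/7713397) = 3710434/7713397 ≈ 0.48104)
1/(Q + p) = 1/(-23608800 + 3710434/7713397) = 1/(-182104043383166/7713397) = -7713397/182104043383166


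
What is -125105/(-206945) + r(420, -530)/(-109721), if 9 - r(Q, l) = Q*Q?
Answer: 10045976240/4541242469 ≈ 2.2122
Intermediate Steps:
r(Q, l) = 9 - Q**2 (r(Q, l) = 9 - Q*Q = 9 - Q**2)
-125105/(-206945) + r(420, -530)/(-109721) = -125105/(-206945) + (9 - 1*420**2)/(-109721) = -125105*(-1/206945) + (9 - 1*176400)*(-1/109721) = 25021/41389 + (9 - 176400)*(-1/109721) = 25021/41389 - 176391*(-1/109721) = 25021/41389 + 176391/109721 = 10045976240/4541242469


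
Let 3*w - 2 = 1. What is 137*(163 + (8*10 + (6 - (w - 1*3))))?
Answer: 34387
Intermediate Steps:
w = 1 (w = 2/3 + (1/3)*1 = 2/3 + 1/3 = 1)
137*(163 + (8*10 + (6 - (w - 1*3)))) = 137*(163 + (8*10 + (6 - (1 - 1*3)))) = 137*(163 + (80 + (6 - (1 - 3)))) = 137*(163 + (80 + (6 - 1*(-2)))) = 137*(163 + (80 + (6 + 2))) = 137*(163 + (80 + 8)) = 137*(163 + 88) = 137*251 = 34387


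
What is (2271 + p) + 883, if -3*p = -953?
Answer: 10415/3 ≈ 3471.7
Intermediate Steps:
p = 953/3 (p = -⅓*(-953) = 953/3 ≈ 317.67)
(2271 + p) + 883 = (2271 + 953/3) + 883 = 7766/3 + 883 = 10415/3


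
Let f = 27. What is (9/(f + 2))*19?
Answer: 171/29 ≈ 5.8966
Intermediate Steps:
(9/(f + 2))*19 = (9/(27 + 2))*19 = (9/29)*19 = 171/29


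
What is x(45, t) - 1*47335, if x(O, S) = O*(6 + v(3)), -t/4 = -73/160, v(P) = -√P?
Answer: -47065 - 45*√3 ≈ -47143.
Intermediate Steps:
t = 73/40 (t = -(-292)/160 = -4*(-73/160) = 73/40 ≈ 1.8250)
x(O, S) = O*(6 - √3)
x(45, t) - 1*47335 = 45*(6 - √3) - 1*47335 = (270 - 45*√3) - 47335 = -47065 - 45*√3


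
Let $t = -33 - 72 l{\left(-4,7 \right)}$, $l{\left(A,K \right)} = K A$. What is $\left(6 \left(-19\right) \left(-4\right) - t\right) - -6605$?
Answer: $5078$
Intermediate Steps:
$l{\left(A,K \right)} = A K$
$t = 1983$ ($t = -33 - 72 \left(\left(-4\right) 7\right) = -33 - -2016 = -33 + 2016 = 1983$)
$\left(6 \left(-19\right) \left(-4\right) - t\right) - -6605 = \left(6 \left(-19\right) \left(-4\right) - 1983\right) - -6605 = \left(\left(-114\right) \left(-4\right) - 1983\right) + 6605 = \left(456 - 1983\right) + 6605 = -1527 + 6605 = 5078$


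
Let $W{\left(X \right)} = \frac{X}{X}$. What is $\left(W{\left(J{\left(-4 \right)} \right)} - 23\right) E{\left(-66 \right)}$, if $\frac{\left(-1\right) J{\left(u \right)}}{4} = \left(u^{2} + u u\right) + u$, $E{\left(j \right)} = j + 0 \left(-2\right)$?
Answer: $1452$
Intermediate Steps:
$E{\left(j \right)} = j$ ($E{\left(j \right)} = j + 0 = j$)
$J{\left(u \right)} = - 8 u^{2} - 4 u$ ($J{\left(u \right)} = - 4 \left(\left(u^{2} + u u\right) + u\right) = - 4 \left(\left(u^{2} + u^{2}\right) + u\right) = - 4 \left(2 u^{2} + u\right) = - 4 \left(u + 2 u^{2}\right) = - 8 u^{2} - 4 u$)
$W{\left(X \right)} = 1$
$\left(W{\left(J{\left(-4 \right)} \right)} - 23\right) E{\left(-66 \right)} = \left(1 - 23\right) \left(-66\right) = \left(-22\right) \left(-66\right) = 1452$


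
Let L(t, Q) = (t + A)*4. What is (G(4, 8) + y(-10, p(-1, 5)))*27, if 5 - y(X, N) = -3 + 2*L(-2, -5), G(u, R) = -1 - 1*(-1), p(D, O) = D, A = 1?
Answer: 432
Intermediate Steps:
L(t, Q) = 4 + 4*t (L(t, Q) = (t + 1)*4 = (1 + t)*4 = 4 + 4*t)
G(u, R) = 0 (G(u, R) = -1 + 1 = 0)
y(X, N) = 16 (y(X, N) = 5 - (-3 + 2*(4 + 4*(-2))) = 5 - (-3 + 2*(4 - 8)) = 5 - (-3 + 2*(-4)) = 5 - (-3 - 8) = 5 - 1*(-11) = 5 + 11 = 16)
(G(4, 8) + y(-10, p(-1, 5)))*27 = (0 + 16)*27 = 16*27 = 432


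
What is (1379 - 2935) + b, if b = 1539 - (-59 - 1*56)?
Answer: 98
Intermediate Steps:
b = 1654 (b = 1539 - (-59 - 56) = 1539 - 1*(-115) = 1539 + 115 = 1654)
(1379 - 2935) + b = (1379 - 2935) + 1654 = -1556 + 1654 = 98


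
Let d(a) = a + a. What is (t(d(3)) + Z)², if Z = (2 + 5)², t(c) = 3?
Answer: 2704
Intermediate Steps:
d(a) = 2*a
Z = 49 (Z = 7² = 49)
(t(d(3)) + Z)² = (3 + 49)² = 52² = 2704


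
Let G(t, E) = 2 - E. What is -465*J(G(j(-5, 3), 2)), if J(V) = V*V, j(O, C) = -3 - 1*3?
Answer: 0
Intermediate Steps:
j(O, C) = -6 (j(O, C) = -3 - 3 = -6)
J(V) = V**2
-465*J(G(j(-5, 3), 2)) = -465*(2 - 1*2)**2 = -465*(2 - 2)**2 = -465*0**2 = -465*0 = 0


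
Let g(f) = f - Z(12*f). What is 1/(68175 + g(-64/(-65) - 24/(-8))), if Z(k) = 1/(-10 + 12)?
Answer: 130/8863203 ≈ 1.4667e-5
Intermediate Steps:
Z(k) = ½ (Z(k) = 1/2 = ½)
g(f) = -½ + f (g(f) = f - 1*½ = f - ½ = -½ + f)
1/(68175 + g(-64/(-65) - 24/(-8))) = 1/(68175 + (-½ + (-64/(-65) - 24/(-8)))) = 1/(68175 + (-½ + (-64*(-1/65) - 24*(-⅛)))) = 1/(68175 + (-½ + (64/65 + 3))) = 1/(68175 + (-½ + 259/65)) = 1/(68175 + 453/130) = 1/(8863203/130) = 130/8863203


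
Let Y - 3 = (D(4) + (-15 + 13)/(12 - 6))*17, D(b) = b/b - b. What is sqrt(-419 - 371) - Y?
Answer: 161/3 + I*sqrt(790) ≈ 53.667 + 28.107*I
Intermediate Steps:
D(b) = 1 - b
Y = -161/3 (Y = 3 + ((1 - 1*4) + (-15 + 13)/(12 - 6))*17 = 3 + ((1 - 4) - 2/6)*17 = 3 + (-3 - 2*1/6)*17 = 3 + (-3 - 1/3)*17 = 3 - 10/3*17 = 3 - 170/3 = -161/3 ≈ -53.667)
sqrt(-419 - 371) - Y = sqrt(-419 - 371) - 1*(-161/3) = sqrt(-790) + 161/3 = I*sqrt(790) + 161/3 = 161/3 + I*sqrt(790)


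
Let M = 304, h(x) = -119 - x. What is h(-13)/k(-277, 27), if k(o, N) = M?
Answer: -53/152 ≈ -0.34868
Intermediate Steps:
k(o, N) = 304
h(-13)/k(-277, 27) = (-119 - 1*(-13))/304 = (-119 + 13)*(1/304) = -106*1/304 = -53/152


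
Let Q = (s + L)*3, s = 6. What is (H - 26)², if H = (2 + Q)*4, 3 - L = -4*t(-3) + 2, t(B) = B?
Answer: 6084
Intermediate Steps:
L = -11 (L = 3 - (-4*(-3) + 2) = 3 - (12 + 2) = 3 - 1*14 = 3 - 14 = -11)
Q = -15 (Q = (6 - 11)*3 = -5*3 = -15)
H = -52 (H = (2 - 15)*4 = -13*4 = -52)
(H - 26)² = (-52 - 26)² = (-78)² = 6084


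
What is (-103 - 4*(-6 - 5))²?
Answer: 3481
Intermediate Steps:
(-103 - 4*(-6 - 5))² = (-103 - 4*(-11))² = (-103 + 44)² = (-59)² = 3481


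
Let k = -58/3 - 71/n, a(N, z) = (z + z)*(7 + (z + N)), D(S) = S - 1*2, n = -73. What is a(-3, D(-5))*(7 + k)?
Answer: -34832/73 ≈ -477.15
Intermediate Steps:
D(S) = -2 + S (D(S) = S - 2 = -2 + S)
a(N, z) = 2*z*(7 + N + z) (a(N, z) = (2*z)*(7 + (N + z)) = (2*z)*(7 + N + z) = 2*z*(7 + N + z))
k = -4021/219 (k = -58/3 - 71/(-73) = -58*1/3 - 71*(-1/73) = -58/3 + 71/73 = -4021/219 ≈ -18.361)
a(-3, D(-5))*(7 + k) = (2*(-2 - 5)*(7 - 3 + (-2 - 5)))*(7 - 4021/219) = (2*(-7)*(7 - 3 - 7))*(-2488/219) = (2*(-7)*(-3))*(-2488/219) = 42*(-2488/219) = -34832/73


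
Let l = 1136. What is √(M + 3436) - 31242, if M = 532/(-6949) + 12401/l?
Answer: -31242 + √13424632460377279/1973516 ≈ -31183.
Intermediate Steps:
M = 85570197/7894064 (M = 532/(-6949) + 12401/1136 = 532*(-1/6949) + 12401*(1/1136) = -532/6949 + 12401/1136 = 85570197/7894064 ≈ 10.840)
√(M + 3436) - 31242 = √(85570197/7894064 + 3436) - 31242 = √(27209574101/7894064) - 31242 = √13424632460377279/1973516 - 31242 = -31242 + √13424632460377279/1973516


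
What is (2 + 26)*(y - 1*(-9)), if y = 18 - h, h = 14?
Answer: 364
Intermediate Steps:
y = 4 (y = 18 - 1*14 = 18 - 14 = 4)
(2 + 26)*(y - 1*(-9)) = (2 + 26)*(4 - 1*(-9)) = 28*(4 + 9) = 28*13 = 364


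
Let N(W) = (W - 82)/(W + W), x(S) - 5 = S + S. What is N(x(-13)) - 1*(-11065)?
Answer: 464833/42 ≈ 11067.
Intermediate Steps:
x(S) = 5 + 2*S (x(S) = 5 + (S + S) = 5 + 2*S)
N(W) = (-82 + W)/(2*W) (N(W) = (-82 + W)/((2*W)) = (-82 + W)*(1/(2*W)) = (-82 + W)/(2*W))
N(x(-13)) - 1*(-11065) = (-82 + (5 + 2*(-13)))/(2*(5 + 2*(-13))) - 1*(-11065) = (-82 + (5 - 26))/(2*(5 - 26)) + 11065 = (½)*(-82 - 21)/(-21) + 11065 = (½)*(-1/21)*(-103) + 11065 = 103/42 + 11065 = 464833/42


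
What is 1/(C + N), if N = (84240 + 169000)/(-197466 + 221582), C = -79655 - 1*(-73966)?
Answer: -6029/34235671 ≈ -0.00017610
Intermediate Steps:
C = -5689 (C = -79655 + 73966 = -5689)
N = 63310/6029 (N = 253240/24116 = 253240*(1/24116) = 63310/6029 ≈ 10.501)
1/(C + N) = 1/(-5689 + 63310/6029) = 1/(-34235671/6029) = -6029/34235671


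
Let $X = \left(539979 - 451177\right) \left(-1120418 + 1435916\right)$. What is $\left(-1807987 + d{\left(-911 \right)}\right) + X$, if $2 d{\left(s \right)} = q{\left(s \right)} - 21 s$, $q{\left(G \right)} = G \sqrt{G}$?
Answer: $\frac{56030109949}{2} - \frac{911 i \sqrt{911}}{2} \approx 2.8015 \cdot 10^{10} - 13748.0 i$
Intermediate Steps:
$q{\left(G \right)} = G^{\frac{3}{2}}$
$d{\left(s \right)} = \frac{s^{\frac{3}{2}}}{2} - \frac{21 s}{2}$ ($d{\left(s \right)} = \frac{s^{\frac{3}{2}} - 21 s}{2} = \frac{s^{\frac{3}{2}}}{2} - \frac{21 s}{2}$)
$X = 28016853396$ ($X = \left(539979 - 451177\right) 315498 = 88802 \cdot 315498 = 28016853396$)
$\left(-1807987 + d{\left(-911 \right)}\right) + X = \left(-1807987 + \left(\frac{\left(-911\right)^{\frac{3}{2}}}{2} - - \frac{19131}{2}\right)\right) + 28016853396 = \left(-1807987 + \left(\frac{\left(-911\right) i \sqrt{911}}{2} + \frac{19131}{2}\right)\right) + 28016853396 = \left(-1807987 + \left(- \frac{911 i \sqrt{911}}{2} + \frac{19131}{2}\right)\right) + 28016853396 = \left(-1807987 + \left(\frac{19131}{2} - \frac{911 i \sqrt{911}}{2}\right)\right) + 28016853396 = \left(- \frac{3596843}{2} - \frac{911 i \sqrt{911}}{2}\right) + 28016853396 = \frac{56030109949}{2} - \frac{911 i \sqrt{911}}{2}$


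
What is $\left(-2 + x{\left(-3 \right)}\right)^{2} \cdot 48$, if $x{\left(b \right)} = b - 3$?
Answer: $3072$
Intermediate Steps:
$x{\left(b \right)} = -3 + b$ ($x{\left(b \right)} = b - 3 = -3 + b$)
$\left(-2 + x{\left(-3 \right)}\right)^{2} \cdot 48 = \left(-2 - 6\right)^{2} \cdot 48 = \left(-8\right)^{2} \cdot 48 = 64 \cdot 48 = 3072$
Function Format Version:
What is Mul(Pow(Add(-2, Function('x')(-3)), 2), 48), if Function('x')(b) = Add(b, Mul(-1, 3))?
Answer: 3072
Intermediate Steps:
Function('x')(b) = Add(-3, b) (Function('x')(b) = Add(b, -3) = Add(-3, b))
Mul(Pow(Add(-2, Function('x')(-3)), 2), 48) = Mul(Pow(Add(-2, Add(-3, -3)), 2), 48) = Mul(Pow(Add(-2, -6), 2), 48) = Mul(Pow(-8, 2), 48) = Mul(64, 48) = 3072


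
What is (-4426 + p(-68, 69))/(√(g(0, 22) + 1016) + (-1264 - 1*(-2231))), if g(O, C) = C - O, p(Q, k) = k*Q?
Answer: -8817106/934051 + 9118*√1038/934051 ≈ -9.1251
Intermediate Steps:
p(Q, k) = Q*k
(-4426 + p(-68, 69))/(√(g(0, 22) + 1016) + (-1264 - 1*(-2231))) = (-4426 - 68*69)/(√((22 - 1*0) + 1016) + (-1264 - 1*(-2231))) = (-4426 - 4692)/(√((22 + 0) + 1016) + (-1264 + 2231)) = -9118/(√(22 + 1016) + 967) = -9118/(√1038 + 967) = -9118/(967 + √1038)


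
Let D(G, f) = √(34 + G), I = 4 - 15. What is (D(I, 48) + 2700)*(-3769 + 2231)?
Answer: -4152600 - 1538*√23 ≈ -4.1600e+6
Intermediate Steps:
I = -11
(D(I, 48) + 2700)*(-3769 + 2231) = (√(34 - 11) + 2700)*(-3769 + 2231) = (√23 + 2700)*(-1538) = (2700 + √23)*(-1538) = -4152600 - 1538*√23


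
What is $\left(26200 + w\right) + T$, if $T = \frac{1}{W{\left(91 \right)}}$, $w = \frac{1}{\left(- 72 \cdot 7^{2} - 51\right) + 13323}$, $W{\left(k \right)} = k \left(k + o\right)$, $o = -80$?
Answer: $\frac{36506871935}{1393392} \approx 26200.0$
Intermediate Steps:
$W{\left(k \right)} = k \left(-80 + k\right)$ ($W{\left(k \right)} = k \left(k - 80\right) = k \left(-80 + k\right)$)
$w = \frac{1}{9744}$ ($w = \frac{1}{\left(\left(-72\right) 49 - 51\right) + 13323} = \frac{1}{\left(-3528 - 51\right) + 13323} = \frac{1}{-3579 + 13323} = \frac{1}{9744} \approx 0.00010263$)
$T = \frac{1}{1001}$ ($T = \frac{1}{91 \left(-80 + 91\right)} = \frac{1}{91 \cdot 11} = \frac{1}{1001} \approx 0.000999$)
$\left(26200 + w\right) + T = \left(26200 + \frac{1}{9744}\right) + \frac{1}{1001} = \frac{255292801}{9744} + \frac{1}{1001} = \frac{36506871935}{1393392}$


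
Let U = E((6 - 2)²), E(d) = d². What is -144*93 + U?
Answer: -13136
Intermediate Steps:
U = 256 (U = ((6 - 2)²)² = (4²)² = 16² = 256)
-144*93 + U = -144*93 + 256 = -13392 + 256 = -13136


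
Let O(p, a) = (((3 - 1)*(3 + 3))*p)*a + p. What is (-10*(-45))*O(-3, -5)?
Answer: 79650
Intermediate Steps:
O(p, a) = p + 12*a*p (O(p, a) = ((2*6)*p)*a + p = (12*p)*a + p = 12*a*p + p = p + 12*a*p)
(-10*(-45))*O(-3, -5) = (-10*(-45))*(-3*(1 + 12*(-5))) = 450*(-3*(1 - 60)) = 450*(-3*(-59)) = 450*177 = 79650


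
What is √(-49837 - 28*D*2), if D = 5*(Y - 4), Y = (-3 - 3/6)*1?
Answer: I*√47737 ≈ 218.49*I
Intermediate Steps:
Y = -7/2 (Y = (-3 - 3*⅙)*1 = (-3 - ½)*1 = -7/2*1 = -7/2 ≈ -3.5000)
D = -75/2 (D = 5*(-7/2 - 4) = 5*(-15/2) = -75/2 ≈ -37.500)
√(-49837 - 28*D*2) = √(-49837 - 28*(-75/2)*2) = √(-49837 + 1050*2) = √(-49837 + 2100) = √(-47737) = I*√47737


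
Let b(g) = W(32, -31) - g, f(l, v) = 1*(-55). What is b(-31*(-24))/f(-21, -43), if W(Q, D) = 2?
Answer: 742/55 ≈ 13.491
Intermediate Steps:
f(l, v) = -55
b(g) = 2 - g
b(-31*(-24))/f(-21, -43) = (2 - (-31)*(-24))/(-55) = (2 - 1*744)*(-1/55) = (2 - 744)*(-1/55) = -742*(-1/55) = 742/55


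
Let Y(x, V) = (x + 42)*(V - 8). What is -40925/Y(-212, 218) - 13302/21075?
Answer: 5168173/10031700 ≈ 0.51518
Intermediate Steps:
Y(x, V) = (-8 + V)*(42 + x) (Y(x, V) = (42 + x)*(-8 + V) = (-8 + V)*(42 + x))
-40925/Y(-212, 218) - 13302/21075 = -40925/(-336 - 8*(-212) + 42*218 + 218*(-212)) - 13302/21075 = -40925/(-336 + 1696 + 9156 - 46216) - 13302*1/21075 = -40925/(-35700) - 4434/7025 = -40925*(-1/35700) - 4434/7025 = 1637/1428 - 4434/7025 = 5168173/10031700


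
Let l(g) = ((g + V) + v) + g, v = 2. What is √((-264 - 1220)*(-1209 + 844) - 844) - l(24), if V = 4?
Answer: -54 + 4*√33801 ≈ 681.40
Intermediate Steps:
l(g) = 6 + 2*g (l(g) = ((g + 4) + 2) + g = ((4 + g) + 2) + g = (6 + g) + g = 6 + 2*g)
√((-264 - 1220)*(-1209 + 844) - 844) - l(24) = √((-264 - 1220)*(-1209 + 844) - 844) - (6 + 2*24) = √(-1484*(-365) - 844) - (6 + 48) = √(541660 - 844) - 1*54 = √540816 - 54 = 4*√33801 - 54 = -54 + 4*√33801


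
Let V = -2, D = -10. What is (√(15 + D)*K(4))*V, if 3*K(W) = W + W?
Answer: -16*√5/3 ≈ -11.926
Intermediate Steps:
K(W) = 2*W/3 (K(W) = (W + W)/3 = (2*W)/3 = 2*W/3)
(√(15 + D)*K(4))*V = (√(15 - 10)*((⅔)*4))*(-2) = (√5*(8/3))*(-2) = (8*√5/3)*(-2) = -16*√5/3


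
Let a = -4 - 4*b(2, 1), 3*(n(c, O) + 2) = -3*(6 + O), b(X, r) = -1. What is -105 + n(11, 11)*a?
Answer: -105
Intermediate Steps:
n(c, O) = -8 - O (n(c, O) = -2 + (-3*(6 + O))/3 = -2 + (-18 - 3*O)/3 = -2 + (-6 - O) = -8 - O)
a = 0 (a = -4 - 4*(-1) = -4 + 4 = 0)
-105 + n(11, 11)*a = -105 + (-8 - 1*11)*0 = -105 + (-8 - 11)*0 = -105 - 19*0 = -105 + 0 = -105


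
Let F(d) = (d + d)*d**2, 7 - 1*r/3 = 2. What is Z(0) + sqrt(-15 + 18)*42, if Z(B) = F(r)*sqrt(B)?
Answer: 42*sqrt(3) ≈ 72.746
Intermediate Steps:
r = 15 (r = 21 - 3*2 = 21 - 6 = 15)
F(d) = 2*d**3 (F(d) = (2*d)*d**2 = 2*d**3)
Z(B) = 6750*sqrt(B) (Z(B) = (2*15**3)*sqrt(B) = (2*3375)*sqrt(B) = 6750*sqrt(B))
Z(0) + sqrt(-15 + 18)*42 = 6750*sqrt(0) + sqrt(-15 + 18)*42 = 6750*0 + sqrt(3)*42 = 0 + 42*sqrt(3) = 42*sqrt(3)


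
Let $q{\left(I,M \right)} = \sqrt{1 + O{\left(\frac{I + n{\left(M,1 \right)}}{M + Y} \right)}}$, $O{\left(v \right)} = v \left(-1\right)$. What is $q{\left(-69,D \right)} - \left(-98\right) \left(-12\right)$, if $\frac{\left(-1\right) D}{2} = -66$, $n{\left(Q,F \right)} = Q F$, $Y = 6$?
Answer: $-1176 + \frac{5 \sqrt{46}}{46} \approx -1175.3$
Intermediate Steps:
$n{\left(Q,F \right)} = F Q$
$D = 132$ ($D = \left(-2\right) \left(-66\right) = 132$)
$O{\left(v \right)} = - v$
$q{\left(I,M \right)} = \sqrt{1 - \frac{I + M}{6 + M}}$ ($q{\left(I,M \right)} = \sqrt{1 - \frac{I + 1 M}{M + 6}} = \sqrt{1 - \frac{I + M}{6 + M}}$)
$q{\left(-69,D \right)} - \left(-98\right) \left(-12\right) = \sqrt{\frac{6 - -69}{6 + 132}} - \left(-98\right) \left(-12\right) = \sqrt{\frac{6 + 69}{138}} - 1176 = \sqrt{\frac{1}{138} \cdot 75} - 1176 = \sqrt{\frac{25}{46}} - 1176 = \frac{5 \sqrt{46}}{46} - 1176 = -1176 + \frac{5 \sqrt{46}}{46}$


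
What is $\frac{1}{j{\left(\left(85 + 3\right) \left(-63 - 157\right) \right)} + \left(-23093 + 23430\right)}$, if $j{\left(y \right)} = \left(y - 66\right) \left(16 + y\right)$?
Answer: $\frac{1}{375776881} \approx 2.6612 \cdot 10^{-9}$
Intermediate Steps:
$j{\left(y \right)} = \left(-66 + y\right) \left(16 + y\right)$
$\frac{1}{j{\left(\left(85 + 3\right) \left(-63 - 157\right) \right)} + \left(-23093 + 23430\right)} = \frac{1}{\left(-1056 + \left(\left(85 + 3\right) \left(-63 - 157\right)\right)^{2} - 50 \left(85 + 3\right) \left(-63 - 157\right)\right) + \left(-23093 + 23430\right)} = \frac{1}{\left(-1056 + \left(88 \left(-220\right)\right)^{2} - 50 \cdot 88 \left(-220\right)\right) + 337} = \frac{1}{\left(-1056 + \left(-19360\right)^{2} - -968000\right) + 337} = \frac{1}{\left(-1056 + 374809600 + 968000\right) + 337} = \frac{1}{375776544 + 337} = \frac{1}{375776881}$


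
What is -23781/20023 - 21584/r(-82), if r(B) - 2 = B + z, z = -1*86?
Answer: 214114393/1661909 ≈ 128.84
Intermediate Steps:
z = -86
r(B) = -84 + B (r(B) = 2 + (B - 86) = 2 + (-86 + B) = -84 + B)
-23781/20023 - 21584/r(-82) = -23781/20023 - 21584/(-84 - 82) = -23781*1/20023 - 21584/(-166) = -23781/20023 - 21584*(-1/166) = -23781/20023 + 10792/83 = 214114393/1661909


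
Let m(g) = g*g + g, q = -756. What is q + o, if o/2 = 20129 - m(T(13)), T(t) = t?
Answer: 39138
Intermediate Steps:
m(g) = g + g**2 (m(g) = g**2 + g = g + g**2)
o = 39894 (o = 2*(20129 - 13*(1 + 13)) = 2*(20129 - 13*14) = 2*(20129 - 1*182) = 2*(20129 - 182) = 2*19947 = 39894)
q + o = -756 + 39894 = 39138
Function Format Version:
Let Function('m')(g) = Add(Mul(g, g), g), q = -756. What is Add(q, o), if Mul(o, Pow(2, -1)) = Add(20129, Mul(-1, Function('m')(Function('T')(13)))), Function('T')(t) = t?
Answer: 39138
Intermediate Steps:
Function('m')(g) = Add(g, Pow(g, 2)) (Function('m')(g) = Add(Pow(g, 2), g) = Add(g, Pow(g, 2)))
o = 39894 (o = Mul(2, Add(20129, Mul(-1, Mul(13, Add(1, 13))))) = Mul(2, Add(20129, Mul(-1, Mul(13, 14)))) = Mul(2, Add(20129, Mul(-1, 182))) = Mul(2, Add(20129, -182)) = Mul(2, 19947) = 39894)
Add(q, o) = Add(-756, 39894) = 39138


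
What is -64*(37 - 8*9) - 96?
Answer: 2144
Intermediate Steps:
-64*(37 - 8*9) - 96 = -64*(37 - 1*72) - 96 = -64*(37 - 72) - 96 = -64*(-35) - 96 = 2240 - 96 = 2144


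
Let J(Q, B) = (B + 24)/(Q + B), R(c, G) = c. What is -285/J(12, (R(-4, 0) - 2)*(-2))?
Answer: -190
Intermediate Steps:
J(Q, B) = (24 + B)/(B + Q)
-285/J(12, (R(-4, 0) - 2)*(-2)) = -285*((-4 - 2)*(-2) + 12)/(24 + (-4 - 2)*(-2)) = -285*(-6*(-2) + 12)/(24 - 6*(-2)) = -285*(12 + 12)/(24 + 12) = -285/(36/24) = -285/((1/24)*36) = -285/3/2 = -285*⅔ = -190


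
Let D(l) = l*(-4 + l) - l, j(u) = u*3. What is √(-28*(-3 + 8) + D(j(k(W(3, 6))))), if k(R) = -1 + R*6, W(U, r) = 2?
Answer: 28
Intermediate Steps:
k(R) = -1 + 6*R
j(u) = 3*u
D(l) = -l + l*(-4 + l)
√(-28*(-3 + 8) + D(j(k(W(3, 6))))) = √(-28*(-3 + 8) + (3*(-1 + 6*2))*(-5 + 3*(-1 + 6*2))) = √(-28*5 + (3*(-1 + 12))*(-5 + 3*(-1 + 12))) = √(-140 + (3*11)*(-5 + 3*11)) = √(-140 + 33*(-5 + 33)) = √(-140 + 33*28) = √(-140 + 924) = √784 = 28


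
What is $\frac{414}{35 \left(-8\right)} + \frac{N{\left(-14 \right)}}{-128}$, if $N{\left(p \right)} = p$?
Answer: $- \frac{3067}{2240} \approx -1.3692$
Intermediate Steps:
$\frac{414}{35 \left(-8\right)} + \frac{N{\left(-14 \right)}}{-128} = \frac{414}{35 \left(-8\right)} - \frac{14}{-128} = \frac{414}{-280} - - \frac{7}{64} = 414 \left(- \frac{1}{280}\right) + \frac{7}{64} = - \frac{207}{140} + \frac{7}{64} = - \frac{3067}{2240}$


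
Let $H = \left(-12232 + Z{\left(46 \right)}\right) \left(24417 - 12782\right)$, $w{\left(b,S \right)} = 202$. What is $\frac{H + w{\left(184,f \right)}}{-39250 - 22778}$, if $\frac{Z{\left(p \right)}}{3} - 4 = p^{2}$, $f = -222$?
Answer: $\frac{11386753}{10338} \approx 1101.4$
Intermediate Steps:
$Z{\left(p \right)} = 12 + 3 p^{2}$
$H = -68320720$ ($H = \left(-12232 + \left(12 + 3 \cdot 46^{2}\right)\right) \left(24417 - 12782\right) = \left(-12232 + \left(12 + 3 \cdot 2116\right)\right) 11635 = \left(-12232 + \left(12 + 6348\right)\right) 11635 = \left(-12232 + 6360\right) 11635 = \left(-5872\right) 11635 = -68320720$)
$\frac{H + w{\left(184,f \right)}}{-39250 - 22778} = \frac{-68320720 + 202}{-39250 - 22778} = - \frac{68320518}{-62028} = \left(-68320518\right) \left(- \frac{1}{62028}\right) = \frac{11386753}{10338}$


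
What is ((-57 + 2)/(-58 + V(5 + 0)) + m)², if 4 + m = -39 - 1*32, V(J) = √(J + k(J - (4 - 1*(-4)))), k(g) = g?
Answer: 30990543825/5651522 - 6846400*√2/2825761 ≈ 5480.1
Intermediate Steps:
V(J) = √(-8 + 2*J) (V(J) = √(J + (J - (4 - 1*(-4)))) = √(J + (J - (4 + 4))) = √(J + (J - 1*8)) = √(J + (J - 8)) = √(J + (-8 + J)) = √(-8 + 2*J))
m = -75 (m = -4 + (-39 - 1*32) = -4 + (-39 - 32) = -4 - 71 = -75)
((-57 + 2)/(-58 + V(5 + 0)) + m)² = ((-57 + 2)/(-58 + √(-8 + 2*(5 + 0))) - 75)² = (-55/(-58 + √(-8 + 2*5)) - 75)² = (-55/(-58 + √(-8 + 10)) - 75)² = (-55/(-58 + √2) - 75)² = (-75 - 55/(-58 + √2))²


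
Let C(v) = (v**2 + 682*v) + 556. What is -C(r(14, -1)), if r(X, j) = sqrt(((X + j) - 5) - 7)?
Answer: -1239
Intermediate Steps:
r(X, j) = sqrt(-12 + X + j) (r(X, j) = sqrt((-5 + X + j) - 7) = sqrt(-12 + X + j))
C(v) = 556 + v**2 + 682*v
-C(r(14, -1)) = -(556 + (sqrt(-12 + 14 - 1))**2 + 682*sqrt(-12 + 14 - 1)) = -(556 + (sqrt(1))**2 + 682*sqrt(1)) = -(556 + 1**2 + 682*1) = -(556 + 1 + 682) = -1*1239 = -1239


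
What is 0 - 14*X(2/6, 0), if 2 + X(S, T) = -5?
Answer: 98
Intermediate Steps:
X(S, T) = -7 (X(S, T) = -2 - 5 = -7)
0 - 14*X(2/6, 0) = 0 - 14*(-7) = 0 + 98 = 98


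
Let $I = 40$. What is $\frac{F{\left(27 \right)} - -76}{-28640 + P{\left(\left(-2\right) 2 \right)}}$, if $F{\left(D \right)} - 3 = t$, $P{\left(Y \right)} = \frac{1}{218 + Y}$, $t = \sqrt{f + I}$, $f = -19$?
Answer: $- \frac{16906}{6128959} - \frac{214 \sqrt{21}}{6128959} \approx -0.0029184$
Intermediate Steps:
$t = \sqrt{21}$ ($t = \sqrt{-19 + 40} = \sqrt{21} \approx 4.5826$)
$F{\left(D \right)} = 3 + \sqrt{21}$
$\frac{F{\left(27 \right)} - -76}{-28640 + P{\left(\left(-2\right) 2 \right)}} = \frac{\left(3 + \sqrt{21}\right) - -76}{-28640 + \frac{1}{218 - 4}} = \frac{\left(3 + \sqrt{21}\right) + 76}{-28640 + \frac{1}{218 - 4}} = \frac{79 + \sqrt{21}}{-28640 + \frac{1}{214}} = \frac{79 + \sqrt{21}}{- \frac{6128959}{214}} = \left(79 + \sqrt{21}\right) \left(- \frac{214}{6128959}\right) = - \frac{16906}{6128959} - \frac{214 \sqrt{21}}{6128959}$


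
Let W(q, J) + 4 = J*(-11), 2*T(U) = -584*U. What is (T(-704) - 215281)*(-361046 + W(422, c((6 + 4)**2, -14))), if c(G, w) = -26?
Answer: 3504100732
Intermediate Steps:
T(U) = -292*U (T(U) = (-584*U)/2 = -292*U)
W(q, J) = -4 - 11*J (W(q, J) = -4 + J*(-11) = -4 - 11*J)
(T(-704) - 215281)*(-361046 + W(422, c((6 + 4)**2, -14))) = (-292*(-704) - 215281)*(-361046 + (-4 - 11*(-26))) = (205568 - 215281)*(-361046 + (-4 + 286)) = -9713*(-361046 + 282) = -9713*(-360764) = 3504100732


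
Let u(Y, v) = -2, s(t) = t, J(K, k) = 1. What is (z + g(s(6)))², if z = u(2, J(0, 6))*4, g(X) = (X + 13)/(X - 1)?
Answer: 441/25 ≈ 17.640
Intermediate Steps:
g(X) = (13 + X)/(-1 + X)
z = -8 (z = -2*4 = -8)
(z + g(s(6)))² = (-8 + (13 + 6)/(-1 + 6))² = (-8 + 19/5)² = (-21/5)² = 441/25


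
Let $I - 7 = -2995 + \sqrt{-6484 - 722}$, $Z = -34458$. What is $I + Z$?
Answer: $-37446 + i \sqrt{7206} \approx -37446.0 + 84.888 i$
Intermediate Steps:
$I = -2988 + i \sqrt{7206}$ ($I = 7 - \left(2995 - \sqrt{-6484 - 722}\right) = 7 - \left(2995 - \sqrt{-7206}\right) = 7 - \left(2995 - i \sqrt{7206}\right) = -2988 + i \sqrt{7206} \approx -2988.0 + 84.888 i$)
$I + Z = \left(-2988 + i \sqrt{7206}\right) - 34458 = -37446 + i \sqrt{7206}$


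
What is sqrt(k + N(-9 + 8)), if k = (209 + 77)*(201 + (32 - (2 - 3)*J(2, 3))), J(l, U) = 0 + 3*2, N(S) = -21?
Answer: sqrt(68333) ≈ 261.41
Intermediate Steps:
J(l, U) = 6 (J(l, U) = 0 + 6 = 6)
k = 68354 (k = (209 + 77)*(201 + (32 - (2 - 3)*6)) = 286*(201 + (32 - (-1)*6)) = 286*(201 + (32 - 1*(-6))) = 286*(201 + (32 + 6)) = 286*(201 + 38) = 286*239 = 68354)
sqrt(k + N(-9 + 8)) = sqrt(68354 - 21) = sqrt(68333)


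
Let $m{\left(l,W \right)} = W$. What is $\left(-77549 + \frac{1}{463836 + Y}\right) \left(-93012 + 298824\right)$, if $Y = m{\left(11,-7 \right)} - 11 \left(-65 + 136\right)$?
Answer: $- \frac{1847621112837003}{115762} \approx -1.5961 \cdot 10^{10}$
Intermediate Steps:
$Y = -788$ ($Y = -7 - 11 \left(-65 + 136\right) = -7 - 781 = -788$)
$\left(-77549 + \frac{1}{463836 + Y}\right) \left(-93012 + 298824\right) = \left(-77549 + \frac{1}{463836 - 788}\right) \left(-93012 + 298824\right) = \left(-77549 + \frac{1}{463048}\right) 205812 = \left(- \frac{35908909351}{463048}\right) 205812 = - \frac{1847621112837003}{115762}$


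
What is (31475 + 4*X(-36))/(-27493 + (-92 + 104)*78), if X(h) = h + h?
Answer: -31187/26557 ≈ -1.1743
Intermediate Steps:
X(h) = 2*h
(31475 + 4*X(-36))/(-27493 + (-92 + 104)*78) = (31475 + 4*(2*(-36)))/(-27493 + (-92 + 104)*78) = (31475 + 4*(-72))/(-27493 + 12*78) = (31475 - 288)/(-27493 + 936) = 31187/(-26557) = 31187*(-1/26557) = -31187/26557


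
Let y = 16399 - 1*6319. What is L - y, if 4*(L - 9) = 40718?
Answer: 217/2 ≈ 108.50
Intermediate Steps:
L = 20377/2 (L = 9 + (1/4)*40718 = 9 + 20359/2 = 20377/2 ≈ 10189.)
y = 10080 (y = 16399 - 6319 = 10080)
L - y = 20377/2 - 1*10080 = 20377/2 - 10080 = 217/2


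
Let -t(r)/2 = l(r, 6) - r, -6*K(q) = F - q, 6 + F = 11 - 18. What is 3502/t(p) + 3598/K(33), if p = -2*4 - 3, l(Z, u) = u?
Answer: 8425/23 ≈ 366.30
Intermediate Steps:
F = -13 (F = -6 + (11 - 18) = -6 - 7 = -13)
p = -11 (p = -8 - 3 = -11)
K(q) = 13/6 + q/6 (K(q) = -(-13 - q)/6 = 13/6 + q/6)
t(r) = -12 + 2*r (t(r) = -2*(6 - r) = -12 + 2*r)
3502/t(p) + 3598/K(33) = 3502/(-12 + 2*(-11)) + 3598/(13/6 + (⅙)*33) = 3502/(-12 - 22) + 3598/(13/6 + 11/2) = 3502/(-34) + 3598/(23/3) = 3502*(-1/34) + 3598*(3/23) = -103 + 10794/23 = 8425/23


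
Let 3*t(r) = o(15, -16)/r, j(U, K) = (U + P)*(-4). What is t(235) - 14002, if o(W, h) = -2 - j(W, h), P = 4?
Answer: -9871336/705 ≈ -14002.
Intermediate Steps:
j(U, K) = -16 - 4*U (j(U, K) = (U + 4)*(-4) = (4 + U)*(-4) = -16 - 4*U)
o(W, h) = 14 + 4*W (o(W, h) = -2 - (-16 - 4*W) = -2 + (16 + 4*W) = 14 + 4*W)
t(r) = 74/(3*r) (t(r) = ((14 + 4*15)/r)/3 = ((14 + 60)/r)/3 = (74/r)/3 = 74/(3*r))
t(235) - 14002 = (74/3)/235 - 14002 = (74/3)*(1/235) - 14002 = 74/705 - 14002 = -9871336/705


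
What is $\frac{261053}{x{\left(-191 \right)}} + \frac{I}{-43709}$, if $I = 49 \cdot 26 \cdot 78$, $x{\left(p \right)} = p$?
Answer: $- \frac{11429345629}{8348419} \approx -1369.0$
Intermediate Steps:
$I = 99372$ ($I = 1274 \cdot 78 = 99372$)
$\frac{261053}{x{\left(-191 \right)}} + \frac{I}{-43709} = \frac{261053}{-191} + \frac{99372}{-43709} = 261053 \left(- \frac{1}{191}\right) + 99372 \left(- \frac{1}{43709}\right) = - \frac{261053}{191} - \frac{99372}{43709} = - \frac{11429345629}{8348419}$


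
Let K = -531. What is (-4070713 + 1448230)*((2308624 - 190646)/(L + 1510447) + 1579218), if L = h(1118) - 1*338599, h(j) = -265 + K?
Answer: -2424942521243102331/585526 ≈ -4.1415e+12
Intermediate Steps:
h(j) = -796 (h(j) = -265 - 531 = -796)
L = -339395 (L = -796 - 1*338599 = -796 - 338599 = -339395)
(-4070713 + 1448230)*((2308624 - 190646)/(L + 1510447) + 1579218) = (-4070713 + 1448230)*((2308624 - 190646)/(-339395 + 1510447) + 1579218) = -2622483*(2117978/1171052 + 1579218) = -2622483*(2117978*(1/1171052) + 1579218) = -2622483*(1058989/585526 + 1579218) = -2622483*924674257657/585526 = -2424942521243102331/585526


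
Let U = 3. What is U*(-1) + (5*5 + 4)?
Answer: 26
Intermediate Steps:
U*(-1) + (5*5 + 4) = 3*(-1) + (5*5 + 4) = -3 + (25 + 4) = -3 + 29 = 26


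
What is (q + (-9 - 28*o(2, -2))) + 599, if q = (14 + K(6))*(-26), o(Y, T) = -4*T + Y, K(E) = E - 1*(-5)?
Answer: -340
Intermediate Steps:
K(E) = 5 + E (K(E) = E + 5 = 5 + E)
o(Y, T) = Y - 4*T
q = -650 (q = (14 + (5 + 6))*(-26) = (14 + 11)*(-26) = 25*(-26) = -650)
(q + (-9 - 28*o(2, -2))) + 599 = (-650 + (-9 - 28*(2 - 4*(-2)))) + 599 = (-650 + (-9 - 28*(2 + 8))) + 599 = (-650 + (-9 - 28*10)) + 599 = (-650 + (-9 - 280)) + 599 = (-650 - 289) + 599 = -939 + 599 = -340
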